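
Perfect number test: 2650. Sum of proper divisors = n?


Proper divisors of 2650: 1, 2, 5, 10, 25, 50, 53, 106, 265, 530, 1325
Sum = 1 + 2 + 5 + 10 + 25 + 50 + 53 + 106 + 265 + 530 + 1325 = 2372

No, 2650 is not perfect (2372 ≠ 2650)


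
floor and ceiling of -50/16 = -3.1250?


-50/16 = -3.1250
floor = -4
ceil = -3

floor = -4, ceil = -3


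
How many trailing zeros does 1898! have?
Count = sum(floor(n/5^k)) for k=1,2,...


floor(1898/5) = 379
floor(1898/25) = 75
floor(1898/125) = 15
floor(1898/625) = 3
Total = 472

472 trailing zeros


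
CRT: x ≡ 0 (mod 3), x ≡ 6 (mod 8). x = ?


M = 3*8 = 24
M1 = M/3 = 8, M2 = M/8 = 3
M1^(-1) mod 3 = 2, M2^(-1) mod 8 = 3
x = 0*8*2 + 6*3*3 = 54
54 mod 24 = 6
Check: 6 mod 3 = 0 ✓, 6 mod 8 = 6 ✓

x ≡ 6 (mod 24)


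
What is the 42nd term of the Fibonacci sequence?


Sequence: 1, 1, 2, 3, 5, 8, 13, 21, 34, 55, 89, 144, 233, 377, 610, 987, 1597, 2584, 4181, 6765, 10946, 17711, 28657, 46368, 75025, 121393, 196418, 317811, 514229, 832040, 1346269, 2178309, 3524578, 5702887, 9227465, 14930352, 24157817, 39088169, 63245986, 102334155, 165580141, 267914296
F(42) = 267914296


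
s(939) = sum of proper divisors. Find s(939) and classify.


Proper divisors: 1, 3, 313
Sum = 1 + 3 + 313 = 317
317 < 939 → deficient

s(939) = 317 (deficient)


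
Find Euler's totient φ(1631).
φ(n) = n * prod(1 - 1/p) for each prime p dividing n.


1631 = 7 × 233
Prime factors: 7, 233
φ(1631) = 1631 × (1-1/7) × (1-1/233)
= 1631 × 6/7 × 232/233 = 1392

φ(1631) = 1392


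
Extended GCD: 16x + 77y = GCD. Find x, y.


Tabular extended Euclidean (each row: r = 16*s + 77*t):
r=16, s=1, t=0
r=77, s=0, t=1
q=0: r=16, s=1, t=0   [16*(1) + 77*(0) = 16]
q=4: r=13, s=-4, t=1   [16*(-4) + 77*(1) = 13]
q=1: r=3, s=5, t=-1   [16*(5) + 77*(-1) = 3]
q=4: r=1, s=-24, t=5   [16*(-24) + 77*(5) = 1]
q=3: r=0, s=77, t=-16   [16*(77) + 77*(-16) = 0]
GCD = 1; from the row with r=1: x=-24, y=5
Check: 16*(-24) + 77*(5) = -384 + 385 = 1

GCD = 1, x = -24, y = 5


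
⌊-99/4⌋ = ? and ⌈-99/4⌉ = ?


-99/4 = -24.7500
floor = -25
ceil = -24

floor = -25, ceil = -24


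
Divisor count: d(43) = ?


43 = 43^1
d(43) = (1+1) = 2

2 divisors


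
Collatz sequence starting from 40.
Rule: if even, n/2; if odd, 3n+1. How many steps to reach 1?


40 → 20 → 10 → 5 → 16 → 8 → 4 → 2 → 1
Total steps = 8

8 steps


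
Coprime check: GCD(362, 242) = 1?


Euclidean algorithm:
362 = 1 * 242 + 120
242 = 2 * 120 + 2
120 = 60 * 2 + 0
GCD(362, 242) = 2

No, not coprime (GCD = 2)


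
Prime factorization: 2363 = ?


2363 / 17 = 139
139 / 139 = 1
2363 = 17 × 139


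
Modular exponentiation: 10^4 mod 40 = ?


10^1 mod 40 = 10
10^2 mod 40 = 20
10^3 mod 40 = 0
10^4 mod 40 = 0


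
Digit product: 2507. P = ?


2 × 5 × 0 × 7 = 0


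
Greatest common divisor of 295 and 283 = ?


295 = 1 * 283 + 12
283 = 23 * 12 + 7
12 = 1 * 7 + 5
7 = 1 * 5 + 2
5 = 2 * 2 + 1
2 = 2 * 1 + 0
GCD = 1


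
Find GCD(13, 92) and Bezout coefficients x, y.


Tabular extended Euclidean (each row: r = 13*s + 92*t):
r=13, s=1, t=0
r=92, s=0, t=1
q=0: r=13, s=1, t=0   [13*(1) + 92*(0) = 13]
q=7: r=1, s=-7, t=1   [13*(-7) + 92*(1) = 1]
q=13: r=0, s=92, t=-13   [13*(92) + 92*(-13) = 0]
GCD = 1; from the row with r=1: x=-7, y=1
Check: 13*(-7) + 92*(1) = -91 + 92 = 1

GCD = 1, x = -7, y = 1


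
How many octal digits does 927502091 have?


927502091 in base 8 = 6722107413
Number of digits = 10

10 digits (base 8)


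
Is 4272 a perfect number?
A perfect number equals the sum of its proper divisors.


Proper divisors of 4272: 1, 2, 3, 4, 6, 8, 12, 16, 24, 48, 89, 178, 267, 356, 534, 712, 1068, 1424, 2136
Sum = 1 + 2 + 3 + 4 + 6 + 8 + 12 + 16 + 24 + 48 + 89 + 178 + 267 + 356 + 534 + 712 + 1068 + 1424 + 2136 = 6888

No, 4272 is not perfect (6888 ≠ 4272)


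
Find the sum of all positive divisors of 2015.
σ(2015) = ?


Divisors of 2015: 1, 5, 13, 31, 65, 155, 403, 2015
Sum = 1 + 5 + 13 + 31 + 65 + 155 + 403 + 2015 = 2688

σ(2015) = 2688


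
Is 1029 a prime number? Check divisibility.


1029 / 3 = 343 (exact division)
1029 is NOT prime.

No, 1029 is not prime


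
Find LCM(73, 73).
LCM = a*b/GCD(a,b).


GCD(73, 73) = 73
LCM = 73*73/73 = 5329/73 = 73

LCM = 73


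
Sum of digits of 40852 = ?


4 + 0 + 8 + 5 + 2 = 19


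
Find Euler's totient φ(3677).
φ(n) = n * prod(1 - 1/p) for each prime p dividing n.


3677 = 3677
Prime factors: 3677
φ(3677) = 3677 × (1-1/3677)
= 3677 × 3676/3677 = 3676

φ(3677) = 3676


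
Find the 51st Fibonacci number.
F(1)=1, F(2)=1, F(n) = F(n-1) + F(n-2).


Sequence: 1, 1, 2, 3, 5, 8, 13, 21, 34, 55, 89, 144, 233, 377, 610, 987, 1597, 2584, 4181, 6765, 10946, 17711, 28657, 46368, 75025, 121393, 196418, 317811, 514229, 832040, 1346269, 2178309, 3524578, 5702887, 9227465, 14930352, 24157817, 39088169, 63245986, 102334155, 165580141, 267914296, 433494437, 701408733, 1134903170, 1836311903, 2971215073, 4807526976, 7778742049, 12586269025, 20365011074
F(51) = 20365011074


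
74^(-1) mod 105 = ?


Use the extended Euclidean algorithm on (105, 74); each row r = 105*s + 74*t:
r=105, s=1, t=0
r=74, s=0, t=1
q=1: r=31, s=1, t=-1   [105*(1) + 74*(-1) = 31]
q=2: r=12, s=-2, t=3   [105*(-2) + 74*(3) = 12]
q=2: r=7, s=5, t=-7   [105*(5) + 74*(-7) = 7]
q=1: r=5, s=-7, t=10   [105*(-7) + 74*(10) = 5]
q=1: r=2, s=12, t=-17   [105*(12) + 74*(-17) = 2]
q=2: r=1, s=-31, t=44   [105*(-31) + 74*(44) = 1]
q=2: r=0, s=74, t=-105   [105*(74) + 74*(-105) = 0]
GCD = 1 with t = 44, so 74*(44) ≡ 1 (mod 105)
Inverse = 44 mod 105 = 44
Check: 74 * 44 = 3256 ≡ 1 (mod 105)

74^(-1) ≡ 44 (mod 105)


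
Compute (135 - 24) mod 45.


135 - 24 = 111
111 mod 45 = 21


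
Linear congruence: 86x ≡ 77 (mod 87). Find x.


GCD(86, 87) = 1, unique solution
a^(-1) mod 87 = 86
x = 86 * 77 mod 87 = 10

x ≡ 10 (mod 87)


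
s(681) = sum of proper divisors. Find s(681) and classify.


Proper divisors: 1, 3, 227
Sum = 1 + 3 + 227 = 231
231 < 681 → deficient

s(681) = 231 (deficient)


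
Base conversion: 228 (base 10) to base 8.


228 (base 10) = 228 (decimal)
228 (decimal) = 344 (base 8)


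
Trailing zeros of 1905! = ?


floor(1905/5) = 381
floor(1905/25) = 76
floor(1905/125) = 15
floor(1905/625) = 3
Total = 475

475 trailing zeros


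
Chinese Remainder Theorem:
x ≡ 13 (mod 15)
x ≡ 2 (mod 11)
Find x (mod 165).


M = 15*11 = 165
M1 = M/15 = 11, M2 = M/11 = 15
M1^(-1) mod 15 = 11, M2^(-1) mod 11 = 3
x = 13*11*11 + 2*15*3 = 1663
1663 mod 165 = 13
Check: 13 mod 15 = 13 ✓, 13 mod 11 = 2 ✓

x ≡ 13 (mod 165)


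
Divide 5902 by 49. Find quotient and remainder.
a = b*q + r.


5902 = 49 * 120 + 22
Check: 5880 + 22 = 5902

q = 120, r = 22


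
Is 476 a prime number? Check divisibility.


476 / 2 = 238 (exact division)
476 is NOT prime.

No, 476 is not prime


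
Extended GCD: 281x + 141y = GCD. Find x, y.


Tabular extended Euclidean (each row: r = 281*s + 141*t):
r=281, s=1, t=0
r=141, s=0, t=1
q=1: r=140, s=1, t=-1   [281*(1) + 141*(-1) = 140]
q=1: r=1, s=-1, t=2   [281*(-1) + 141*(2) = 1]
q=140: r=0, s=141, t=-281   [281*(141) + 141*(-281) = 0]
GCD = 1; from the row with r=1: x=-1, y=2
Check: 281*(-1) + 141*(2) = -281 + 282 = 1

GCD = 1, x = -1, y = 2


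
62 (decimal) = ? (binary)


62 (base 10) = 62 (decimal)
62 (decimal) = 111110 (base 2)


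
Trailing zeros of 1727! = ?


floor(1727/5) = 345
floor(1727/25) = 69
floor(1727/125) = 13
floor(1727/625) = 2
Total = 429

429 trailing zeros


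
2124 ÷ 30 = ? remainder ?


2124 = 30 * 70 + 24
Check: 2100 + 24 = 2124

q = 70, r = 24


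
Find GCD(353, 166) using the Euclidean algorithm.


353 = 2 * 166 + 21
166 = 7 * 21 + 19
21 = 1 * 19 + 2
19 = 9 * 2 + 1
2 = 2 * 1 + 0
GCD = 1


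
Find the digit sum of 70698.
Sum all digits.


7 + 0 + 6 + 9 + 8 = 30


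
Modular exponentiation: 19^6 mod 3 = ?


19^1 mod 3 = 1
19^2 mod 3 = 1
19^3 mod 3 = 1
19^4 mod 3 = 1
19^5 mod 3 = 1
19^6 mod 3 = 1


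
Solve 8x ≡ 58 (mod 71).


GCD(8, 71) = 1, unique solution
a^(-1) mod 71 = 9
x = 9 * 58 mod 71 = 25

x ≡ 25 (mod 71)


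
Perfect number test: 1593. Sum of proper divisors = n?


Proper divisors of 1593: 1, 3, 9, 27, 59, 177, 531
Sum = 1 + 3 + 9 + 27 + 59 + 177 + 531 = 807

No, 1593 is not perfect (807 ≠ 1593)


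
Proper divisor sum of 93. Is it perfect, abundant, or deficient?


Proper divisors: 1, 3, 31
Sum = 1 + 3 + 31 = 35
35 < 93 → deficient

s(93) = 35 (deficient)


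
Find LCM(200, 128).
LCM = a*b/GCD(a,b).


GCD(200, 128) = 8
LCM = 200*128/8 = 25600/8 = 3200

LCM = 3200


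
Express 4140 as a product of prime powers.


4140 / 2 = 2070
2070 / 2 = 1035
1035 / 3 = 345
345 / 3 = 115
115 / 5 = 23
23 / 23 = 1
4140 = 2^2 × 3^2 × 5 × 23


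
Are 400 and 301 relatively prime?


Euclidean algorithm:
400 = 1 * 301 + 99
301 = 3 * 99 + 4
99 = 24 * 4 + 3
4 = 1 * 3 + 1
3 = 3 * 1 + 0
GCD(400, 301) = 1

Yes, coprime (GCD = 1)


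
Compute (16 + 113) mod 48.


16 + 113 = 129
129 mod 48 = 33


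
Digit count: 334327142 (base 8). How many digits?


334327142 in base 8 = 2373266546
Number of digits = 10

10 digits (base 8)


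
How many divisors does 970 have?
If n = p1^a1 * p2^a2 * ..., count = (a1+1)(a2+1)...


970 = 2^1 × 5^1 × 97^1
d(970) = (1+1) × (1+1) × (1+1) = 8

8 divisors


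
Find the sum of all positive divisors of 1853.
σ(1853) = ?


Divisors of 1853: 1, 17, 109, 1853
Sum = 1 + 17 + 109 + 1853 = 1980

σ(1853) = 1980


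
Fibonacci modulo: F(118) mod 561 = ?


F(k) mod 561 for k=1..118:
1, 1, 2, 3, 5, 8, 13, 21, 34, 55, 89, 144, 233, 377, 49, 426, 475, 340, 254, 33, 287, 320, 46, 366, 412, 217, 68, 285, 353, 77, 430, 507, 376, 322, 137, 459, 35, 494, 529, 462, 430, 331, 200, 531, 170, 140, 310, 450, 199, 88, 287, 375, 101, 476, 16, 492, 508, 439, 386, 264, 89, 353, 442, 234, 115, 349, 464, 252, 155, 407, 1, 408, 409, 256, 104, 360, 464, 263, 166, 429, 34, 463, 497, 399, 335, 173, 508, 120, 67, 187, 254, 441, 134, 14, 148, 162, 310, 472, 221, 132, 353, 485, 277, 201, 478, 118, 35, 153, 188, 341, 529, 309, 277, 25, 302, 327, 68, 395
F(118) mod 561 = 395


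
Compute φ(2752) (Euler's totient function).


2752 = 2^6 × 43
Prime factors: 2, 43
φ(2752) = 2752 × (1-1/2) × (1-1/43)
= 2752 × 1/2 × 42/43 = 1344

φ(2752) = 1344


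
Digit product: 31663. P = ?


3 × 1 × 6 × 6 × 3 = 324


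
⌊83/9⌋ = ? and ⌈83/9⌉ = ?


83/9 = 9.2222
floor = 9
ceil = 10

floor = 9, ceil = 10


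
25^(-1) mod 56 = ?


Use the extended Euclidean algorithm on (56, 25); each row r = 56*s + 25*t:
r=56, s=1, t=0
r=25, s=0, t=1
q=2: r=6, s=1, t=-2   [56*(1) + 25*(-2) = 6]
q=4: r=1, s=-4, t=9   [56*(-4) + 25*(9) = 1]
q=6: r=0, s=25, t=-56   [56*(25) + 25*(-56) = 0]
GCD = 1 with t = 9, so 25*(9) ≡ 1 (mod 56)
Inverse = 9 mod 56 = 9
Check: 25 * 9 = 225 ≡ 1 (mod 56)

25^(-1) ≡ 9 (mod 56)


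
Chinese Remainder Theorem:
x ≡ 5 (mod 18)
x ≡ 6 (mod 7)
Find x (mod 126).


M = 18*7 = 126
M1 = M/18 = 7, M2 = M/7 = 18
M1^(-1) mod 18 = 13, M2^(-1) mod 7 = 2
x = 5*7*13 + 6*18*2 = 671
671 mod 126 = 41
Check: 41 mod 18 = 5 ✓, 41 mod 7 = 6 ✓

x ≡ 41 (mod 126)


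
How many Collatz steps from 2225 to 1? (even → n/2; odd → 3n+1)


2225 → 6676 → 3338 → 1669 → 5008 → 2504 → 1252 → 626 → 313 → 940 → 470 → 235 → 706 → 353 → 1060 → 530 → 265 → 796 → 398 → 199 → 598 → 299 → 898 → 449 → 1348 → 674 → 337 → 1012 → 506 → 253 → 760 → 380 → 190 → 95 → 286 → 143 → 430 → 215 → 646 → 323 → 970 → 485 → 1456 → 728 → 364 → 182 → 91 → 274 → 137 → 412 → 206 → 103 → 310 → 155 → 466 → 233 → 700 → 350 → 175 → 526 → 263 → 790 → 395 → 1186 → 593 → 1780 → 890 → 445 → 1336 → 668 → 334 → 167 → 502 → 251 → 754 → 377 → 1132 → 566 → 283 → 850 → 425 → 1276 → 638 → 319 → 958 → 479 → 1438 → 719 → 2158 → 1079 → 3238 → 1619 → 4858 → 2429 → 7288 → 3644 → 1822 → 911 → 2734 → 1367 → 4102 → 2051 → 6154 → 3077 → 9232 → 4616 → 2308 → 1154 → 577 → 1732 → 866 → 433 → 1300 → 650 → 325 → 976 → 488 → 244 → 122 → 61 → 184 → 92 → 46 → 23 → 70 → 35 → 106 → 53 → 160 → 80 → 40 → 20 → 10 → 5 → 16 → 8 → 4 → 2 → 1
Total steps = 138

138 steps


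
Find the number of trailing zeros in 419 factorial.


floor(419/5) = 83
floor(419/25) = 16
floor(419/125) = 3
Total = 102

102 trailing zeros


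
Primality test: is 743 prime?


Check divisors up to sqrt(743) = 27.2580
No divisors found.
743 is prime.

Yes, 743 is prime


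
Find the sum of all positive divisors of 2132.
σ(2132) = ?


Divisors of 2132: 1, 2, 4, 13, 26, 41, 52, 82, 164, 533, 1066, 2132
Sum = 1 + 2 + 4 + 13 + 26 + 41 + 52 + 82 + 164 + 533 + 1066 + 2132 = 4116

σ(2132) = 4116


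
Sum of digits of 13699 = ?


1 + 3 + 6 + 9 + 9 = 28


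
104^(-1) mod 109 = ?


Use the extended Euclidean algorithm on (109, 104); each row r = 109*s + 104*t:
r=109, s=1, t=0
r=104, s=0, t=1
q=1: r=5, s=1, t=-1   [109*(1) + 104*(-1) = 5]
q=20: r=4, s=-20, t=21   [109*(-20) + 104*(21) = 4]
q=1: r=1, s=21, t=-22   [109*(21) + 104*(-22) = 1]
q=4: r=0, s=-104, t=109   [109*(-104) + 104*(109) = 0]
GCD = 1 with t = -22, so 104*(-22) ≡ 1 (mod 109)
Inverse = -22 mod 109 = 87
Check: 104 * 87 = 9048 ≡ 1 (mod 109)

104^(-1) ≡ 87 (mod 109)


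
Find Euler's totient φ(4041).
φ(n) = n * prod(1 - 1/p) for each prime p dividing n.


4041 = 3^2 × 449
Prime factors: 3, 449
φ(4041) = 4041 × (1-1/3) × (1-1/449)
= 4041 × 2/3 × 448/449 = 2688

φ(4041) = 2688


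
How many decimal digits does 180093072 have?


180093072 has 9 digits in base 10
floor(log10(180093072)) + 1 = floor(8.2555) + 1 = 9

9 digits (base 10)


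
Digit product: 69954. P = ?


6 × 9 × 9 × 5 × 4 = 9720


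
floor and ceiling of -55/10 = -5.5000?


-55/10 = -5.5000
floor = -6
ceil = -5

floor = -6, ceil = -5


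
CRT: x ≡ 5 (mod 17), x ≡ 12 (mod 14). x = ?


M = 17*14 = 238
M1 = M/17 = 14, M2 = M/14 = 17
M1^(-1) mod 17 = 11, M2^(-1) mod 14 = 5
x = 5*14*11 + 12*17*5 = 1790
1790 mod 238 = 124
Check: 124 mod 17 = 5 ✓, 124 mod 14 = 12 ✓

x ≡ 124 (mod 238)


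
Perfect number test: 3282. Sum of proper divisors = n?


Proper divisors of 3282: 1, 2, 3, 6, 547, 1094, 1641
Sum = 1 + 2 + 3 + 6 + 547 + 1094 + 1641 = 3294

No, 3282 is not perfect (3294 ≠ 3282)


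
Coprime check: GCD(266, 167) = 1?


Euclidean algorithm:
266 = 1 * 167 + 99
167 = 1 * 99 + 68
99 = 1 * 68 + 31
68 = 2 * 31 + 6
31 = 5 * 6 + 1
6 = 6 * 1 + 0
GCD(266, 167) = 1

Yes, coprime (GCD = 1)


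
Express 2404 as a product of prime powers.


2404 / 2 = 1202
1202 / 2 = 601
601 / 601 = 1
2404 = 2^2 × 601


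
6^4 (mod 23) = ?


6^1 mod 23 = 6
6^2 mod 23 = 13
6^3 mod 23 = 9
6^4 mod 23 = 8


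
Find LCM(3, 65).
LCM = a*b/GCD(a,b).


GCD(3, 65) = 1
LCM = 3*65/1 = 195/1 = 195

LCM = 195


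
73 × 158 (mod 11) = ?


73 × 158 = 11534
11534 mod 11 = 6


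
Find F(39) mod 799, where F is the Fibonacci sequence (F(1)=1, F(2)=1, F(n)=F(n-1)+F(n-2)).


F(k) mod 799 for k=1..39:
1, 1, 2, 3, 5, 8, 13, 21, 34, 55, 89, 144, 233, 377, 610, 188, 798, 187, 186, 373, 559, 133, 692, 26, 718, 744, 663, 608, 472, 281, 753, 235, 189, 424, 613, 238, 52, 290, 342
F(39) mod 799 = 342


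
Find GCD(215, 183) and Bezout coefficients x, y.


Tabular extended Euclidean (each row: r = 215*s + 183*t):
r=215, s=1, t=0
r=183, s=0, t=1
q=1: r=32, s=1, t=-1   [215*(1) + 183*(-1) = 32]
q=5: r=23, s=-5, t=6   [215*(-5) + 183*(6) = 23]
q=1: r=9, s=6, t=-7   [215*(6) + 183*(-7) = 9]
q=2: r=5, s=-17, t=20   [215*(-17) + 183*(20) = 5]
q=1: r=4, s=23, t=-27   [215*(23) + 183*(-27) = 4]
q=1: r=1, s=-40, t=47   [215*(-40) + 183*(47) = 1]
q=4: r=0, s=183, t=-215   [215*(183) + 183*(-215) = 0]
GCD = 1; from the row with r=1: x=-40, y=47
Check: 215*(-40) + 183*(47) = -8600 + 8601 = 1

GCD = 1, x = -40, y = 47


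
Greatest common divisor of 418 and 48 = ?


418 = 8 * 48 + 34
48 = 1 * 34 + 14
34 = 2 * 14 + 6
14 = 2 * 6 + 2
6 = 3 * 2 + 0
GCD = 2


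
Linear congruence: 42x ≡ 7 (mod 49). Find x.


GCD(42, 49) = 7 divides 7
Divide: 6x ≡ 1 (mod 7)
x ≡ 6 (mod 7)


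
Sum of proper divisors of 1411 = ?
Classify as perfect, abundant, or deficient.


Proper divisors: 1, 17, 83
Sum = 1 + 17 + 83 = 101
101 < 1411 → deficient

s(1411) = 101 (deficient)


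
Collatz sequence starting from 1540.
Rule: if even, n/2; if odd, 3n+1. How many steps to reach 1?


1540 → 770 → 385 → 1156 → 578 → 289 → 868 → 434 → 217 → 652 → 326 → 163 → 490 → 245 → 736 → 368 → 184 → 92 → 46 → 23 → 70 → 35 → 106 → 53 → 160 → 80 → 40 → 20 → 10 → 5 → 16 → 8 → 4 → 2 → 1
Total steps = 34

34 steps


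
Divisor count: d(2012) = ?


2012 = 2^2 × 503^1
d(2012) = (2+1) × (1+1) = 6

6 divisors


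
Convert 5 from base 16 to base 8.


5 (base 16) = 5 (decimal)
5 (decimal) = 5 (base 8)


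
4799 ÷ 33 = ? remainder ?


4799 = 33 * 145 + 14
Check: 4785 + 14 = 4799

q = 145, r = 14


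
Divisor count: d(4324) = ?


4324 = 2^2 × 23^1 × 47^1
d(4324) = (2+1) × (1+1) × (1+1) = 12

12 divisors


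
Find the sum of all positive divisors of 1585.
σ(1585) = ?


Divisors of 1585: 1, 5, 317, 1585
Sum = 1 + 5 + 317 + 1585 = 1908

σ(1585) = 1908


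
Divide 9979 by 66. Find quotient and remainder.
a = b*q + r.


9979 = 66 * 151 + 13
Check: 9966 + 13 = 9979

q = 151, r = 13


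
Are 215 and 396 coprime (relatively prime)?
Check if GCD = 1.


Euclidean algorithm:
396 = 1 * 215 + 181
215 = 1 * 181 + 34
181 = 5 * 34 + 11
34 = 3 * 11 + 1
11 = 11 * 1 + 0
GCD(215, 396) = 1

Yes, coprime (GCD = 1)


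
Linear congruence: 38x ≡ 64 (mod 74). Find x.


GCD(38, 74) = 2 divides 64
Divide: 19x ≡ 32 (mod 37)
x ≡ 27 (mod 37)


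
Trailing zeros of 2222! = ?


floor(2222/5) = 444
floor(2222/25) = 88
floor(2222/125) = 17
floor(2222/625) = 3
Total = 552

552 trailing zeros


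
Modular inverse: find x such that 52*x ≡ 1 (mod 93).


Use the extended Euclidean algorithm on (93, 52); each row r = 93*s + 52*t:
r=93, s=1, t=0
r=52, s=0, t=1
q=1: r=41, s=1, t=-1   [93*(1) + 52*(-1) = 41]
q=1: r=11, s=-1, t=2   [93*(-1) + 52*(2) = 11]
q=3: r=8, s=4, t=-7   [93*(4) + 52*(-7) = 8]
q=1: r=3, s=-5, t=9   [93*(-5) + 52*(9) = 3]
q=2: r=2, s=14, t=-25   [93*(14) + 52*(-25) = 2]
q=1: r=1, s=-19, t=34   [93*(-19) + 52*(34) = 1]
q=2: r=0, s=52, t=-93   [93*(52) + 52*(-93) = 0]
GCD = 1 with t = 34, so 52*(34) ≡ 1 (mod 93)
Inverse = 34 mod 93 = 34
Check: 52 * 34 = 1768 ≡ 1 (mod 93)

52^(-1) ≡ 34 (mod 93)


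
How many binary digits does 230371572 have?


230371572 in base 2 = 1101101110110011000011110100
Number of digits = 28

28 digits (base 2)


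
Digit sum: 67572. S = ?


6 + 7 + 5 + 7 + 2 = 27


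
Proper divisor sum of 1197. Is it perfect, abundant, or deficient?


Proper divisors: 1, 3, 7, 9, 19, 21, 57, 63, 133, 171, 399
Sum = 1 + 3 + 7 + 9 + 19 + 21 + 57 + 63 + 133 + 171 + 399 = 883
883 < 1197 → deficient

s(1197) = 883 (deficient)


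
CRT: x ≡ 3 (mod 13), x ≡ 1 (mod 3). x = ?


M = 13*3 = 39
M1 = M/13 = 3, M2 = M/3 = 13
M1^(-1) mod 13 = 9, M2^(-1) mod 3 = 1
x = 3*3*9 + 1*13*1 = 94
94 mod 39 = 16
Check: 16 mod 13 = 3 ✓, 16 mod 3 = 1 ✓

x ≡ 16 (mod 39)


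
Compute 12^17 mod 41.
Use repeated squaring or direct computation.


12^1 mod 41 = 12
12^2 mod 41 = 21
12^3 mod 41 = 6
12^4 mod 41 = 31
12^5 mod 41 = 3
12^6 mod 41 = 36
12^7 mod 41 = 22
12^8 mod 41 = 18
12^9 mod 41 = 11
12^10 mod 41 = 9
12^11 mod 41 = 26
12^12 mod 41 = 25
12^13 mod 41 = 13
12^14 mod 41 = 33
12^15 mod 41 = 27
12^16 mod 41 = 37
12^17 mod 41 = 34


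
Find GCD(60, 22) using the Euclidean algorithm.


60 = 2 * 22 + 16
22 = 1 * 16 + 6
16 = 2 * 6 + 4
6 = 1 * 4 + 2
4 = 2 * 2 + 0
GCD = 2


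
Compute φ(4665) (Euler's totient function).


4665 = 3 × 5 × 311
Prime factors: 3, 5, 311
φ(4665) = 4665 × (1-1/3) × (1-1/5) × (1-1/311)
= 4665 × 2/3 × 4/5 × 310/311 = 2480

φ(4665) = 2480


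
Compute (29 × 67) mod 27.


29 × 67 = 1943
1943 mod 27 = 26


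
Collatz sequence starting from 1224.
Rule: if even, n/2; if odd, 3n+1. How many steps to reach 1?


1224 → 612 → 306 → 153 → 460 → 230 → 115 → 346 → 173 → 520 → 260 → 130 → 65 → 196 → 98 → 49 → 148 → 74 → 37 → 112 → 56 → 28 → 14 → 7 → 22 → 11 → 34 → 17 → 52 → 26 → 13 → 40 → 20 → 10 → 5 → 16 → 8 → 4 → 2 → 1
Total steps = 39

39 steps


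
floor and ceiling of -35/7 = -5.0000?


-35/7 = -5.0000
floor = -5
ceil = -5

floor = -5, ceil = -5


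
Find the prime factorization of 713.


713 / 23 = 31
31 / 31 = 1
713 = 23 × 31


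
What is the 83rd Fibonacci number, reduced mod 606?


F(k) mod 606 for k=1..83:
1, 1, 2, 3, 5, 8, 13, 21, 34, 55, 89, 144, 233, 377, 4, 381, 385, 160, 545, 99, 38, 137, 175, 312, 487, 193, 74, 267, 341, 2, 343, 345, 82, 427, 509, 330, 233, 563, 190, 147, 337, 484, 215, 93, 308, 401, 103, 504, 1, 505, 506, 405, 305, 104, 409, 513, 316, 223, 539, 156, 89, 245, 334, 579, 307, 280, 587, 261, 242, 503, 139, 36, 175, 211, 386, 597, 377, 368, 139, 507, 40, 547, 587
F(83) mod 606 = 587


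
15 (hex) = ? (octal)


15 (base 16) = 21 (decimal)
21 (decimal) = 25 (base 8)


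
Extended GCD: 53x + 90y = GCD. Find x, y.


Tabular extended Euclidean (each row: r = 53*s + 90*t):
r=53, s=1, t=0
r=90, s=0, t=1
q=0: r=53, s=1, t=0   [53*(1) + 90*(0) = 53]
q=1: r=37, s=-1, t=1   [53*(-1) + 90*(1) = 37]
q=1: r=16, s=2, t=-1   [53*(2) + 90*(-1) = 16]
q=2: r=5, s=-5, t=3   [53*(-5) + 90*(3) = 5]
q=3: r=1, s=17, t=-10   [53*(17) + 90*(-10) = 1]
q=5: r=0, s=-90, t=53   [53*(-90) + 90*(53) = 0]
GCD = 1; from the row with r=1: x=17, y=-10
Check: 53*(17) + 90*(-10) = 901 - 900 = 1

GCD = 1, x = 17, y = -10


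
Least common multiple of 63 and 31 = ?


GCD(63, 31) = 1
LCM = 63*31/1 = 1953/1 = 1953

LCM = 1953


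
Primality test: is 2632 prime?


2632 / 2 = 1316 (exact division)
2632 is NOT prime.

No, 2632 is not prime


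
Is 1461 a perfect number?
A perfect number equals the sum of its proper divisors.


Proper divisors of 1461: 1, 3, 487
Sum = 1 + 3 + 487 = 491

No, 1461 is not perfect (491 ≠ 1461)


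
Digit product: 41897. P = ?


4 × 1 × 8 × 9 × 7 = 2016


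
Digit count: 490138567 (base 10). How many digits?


490138567 has 9 digits in base 10
floor(log10(490138567)) + 1 = floor(8.6903) + 1 = 9

9 digits (base 10)


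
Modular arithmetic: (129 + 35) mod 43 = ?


129 + 35 = 164
164 mod 43 = 35


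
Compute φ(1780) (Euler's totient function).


1780 = 2^2 × 5 × 89
Prime factors: 2, 5, 89
φ(1780) = 1780 × (1-1/2) × (1-1/5) × (1-1/89)
= 1780 × 1/2 × 4/5 × 88/89 = 704

φ(1780) = 704


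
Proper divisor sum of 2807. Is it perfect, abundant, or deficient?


Proper divisors: 1, 7, 401
Sum = 1 + 7 + 401 = 409
409 < 2807 → deficient

s(2807) = 409 (deficient)


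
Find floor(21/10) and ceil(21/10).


21/10 = 2.1000
floor = 2
ceil = 3

floor = 2, ceil = 3


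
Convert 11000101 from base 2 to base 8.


11000101 (base 2) = 197 (decimal)
197 (decimal) = 305 (base 8)


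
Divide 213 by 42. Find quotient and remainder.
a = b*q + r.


213 = 42 * 5 + 3
Check: 210 + 3 = 213

q = 5, r = 3


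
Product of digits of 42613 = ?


4 × 2 × 6 × 1 × 3 = 144


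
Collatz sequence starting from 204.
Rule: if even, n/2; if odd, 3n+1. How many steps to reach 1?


204 → 102 → 51 → 154 → 77 → 232 → 116 → 58 → 29 → 88 → 44 → 22 → 11 → 34 → 17 → 52 → 26 → 13 → 40 → 20 → 10 → 5 → 16 → 8 → 4 → 2 → 1
Total steps = 26

26 steps


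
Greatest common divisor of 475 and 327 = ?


475 = 1 * 327 + 148
327 = 2 * 148 + 31
148 = 4 * 31 + 24
31 = 1 * 24 + 7
24 = 3 * 7 + 3
7 = 2 * 3 + 1
3 = 3 * 1 + 0
GCD = 1


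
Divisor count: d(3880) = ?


3880 = 2^3 × 5^1 × 97^1
d(3880) = (3+1) × (1+1) × (1+1) = 16

16 divisors


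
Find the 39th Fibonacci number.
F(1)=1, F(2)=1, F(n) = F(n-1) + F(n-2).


Sequence: 1, 1, 2, 3, 5, 8, 13, 21, 34, 55, 89, 144, 233, 377, 610, 987, 1597, 2584, 4181, 6765, 10946, 17711, 28657, 46368, 75025, 121393, 196418, 317811, 514229, 832040, 1346269, 2178309, 3524578, 5702887, 9227465, 14930352, 24157817, 39088169, 63245986
F(39) = 63245986


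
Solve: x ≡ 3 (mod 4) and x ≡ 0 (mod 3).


M = 4*3 = 12
M1 = M/4 = 3, M2 = M/3 = 4
M1^(-1) mod 4 = 3, M2^(-1) mod 3 = 1
x = 3*3*3 + 0*4*1 = 27
27 mod 12 = 3
Check: 3 mod 4 = 3 ✓, 3 mod 3 = 0 ✓

x ≡ 3 (mod 12)


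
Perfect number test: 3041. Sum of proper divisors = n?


Proper divisors of 3041: 1
Sum = 1 = 1

No, 3041 is not perfect (1 ≠ 3041)


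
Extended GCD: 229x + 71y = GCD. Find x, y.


Tabular extended Euclidean (each row: r = 229*s + 71*t):
r=229, s=1, t=0
r=71, s=0, t=1
q=3: r=16, s=1, t=-3   [229*(1) + 71*(-3) = 16]
q=4: r=7, s=-4, t=13   [229*(-4) + 71*(13) = 7]
q=2: r=2, s=9, t=-29   [229*(9) + 71*(-29) = 2]
q=3: r=1, s=-31, t=100   [229*(-31) + 71*(100) = 1]
q=2: r=0, s=71, t=-229   [229*(71) + 71*(-229) = 0]
GCD = 1; from the row with r=1: x=-31, y=100
Check: 229*(-31) + 71*(100) = -7099 + 7100 = 1

GCD = 1, x = -31, y = 100


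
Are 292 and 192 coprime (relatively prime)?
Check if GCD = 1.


Euclidean algorithm:
292 = 1 * 192 + 100
192 = 1 * 100 + 92
100 = 1 * 92 + 8
92 = 11 * 8 + 4
8 = 2 * 4 + 0
GCD(292, 192) = 4

No, not coprime (GCD = 4)


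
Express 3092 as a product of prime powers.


3092 / 2 = 1546
1546 / 2 = 773
773 / 773 = 1
3092 = 2^2 × 773


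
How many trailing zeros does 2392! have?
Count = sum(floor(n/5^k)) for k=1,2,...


floor(2392/5) = 478
floor(2392/25) = 95
floor(2392/125) = 19
floor(2392/625) = 3
Total = 595

595 trailing zeros


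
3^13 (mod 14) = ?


3^1 mod 14 = 3
3^2 mod 14 = 9
3^3 mod 14 = 13
3^4 mod 14 = 11
3^5 mod 14 = 5
3^6 mod 14 = 1
3^7 mod 14 = 3
3^8 mod 14 = 9
3^9 mod 14 = 13
3^10 mod 14 = 11
3^11 mod 14 = 5
3^12 mod 14 = 1
3^13 mod 14 = 3


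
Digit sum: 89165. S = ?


8 + 9 + 1 + 6 + 5 = 29


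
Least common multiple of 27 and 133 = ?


GCD(27, 133) = 1
LCM = 27*133/1 = 3591/1 = 3591

LCM = 3591


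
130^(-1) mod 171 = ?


Use the extended Euclidean algorithm on (171, 130); each row r = 171*s + 130*t:
r=171, s=1, t=0
r=130, s=0, t=1
q=1: r=41, s=1, t=-1   [171*(1) + 130*(-1) = 41]
q=3: r=7, s=-3, t=4   [171*(-3) + 130*(4) = 7]
q=5: r=6, s=16, t=-21   [171*(16) + 130*(-21) = 6]
q=1: r=1, s=-19, t=25   [171*(-19) + 130*(25) = 1]
q=6: r=0, s=130, t=-171   [171*(130) + 130*(-171) = 0]
GCD = 1 with t = 25, so 130*(25) ≡ 1 (mod 171)
Inverse = 25 mod 171 = 25
Check: 130 * 25 = 3250 ≡ 1 (mod 171)

130^(-1) ≡ 25 (mod 171)


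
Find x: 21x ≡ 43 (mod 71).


GCD(21, 71) = 1, unique solution
a^(-1) mod 71 = 44
x = 44 * 43 mod 71 = 46

x ≡ 46 (mod 71)


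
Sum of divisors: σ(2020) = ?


Divisors of 2020: 1, 2, 4, 5, 10, 20, 101, 202, 404, 505, 1010, 2020
Sum = 1 + 2 + 4 + 5 + 10 + 20 + 101 + 202 + 404 + 505 + 1010 + 2020 = 4284

σ(2020) = 4284


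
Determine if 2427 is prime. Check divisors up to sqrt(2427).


2427 / 3 = 809 (exact division)
2427 is NOT prime.

No, 2427 is not prime


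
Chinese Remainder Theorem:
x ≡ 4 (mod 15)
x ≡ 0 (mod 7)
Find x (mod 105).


M = 15*7 = 105
M1 = M/15 = 7, M2 = M/7 = 15
M1^(-1) mod 15 = 13, M2^(-1) mod 7 = 1
x = 4*7*13 + 0*15*1 = 364
364 mod 105 = 49
Check: 49 mod 15 = 4 ✓, 49 mod 7 = 0 ✓

x ≡ 49 (mod 105)


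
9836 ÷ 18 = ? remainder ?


9836 = 18 * 546 + 8
Check: 9828 + 8 = 9836

q = 546, r = 8


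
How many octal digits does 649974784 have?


649974784 in base 8 = 4657352000
Number of digits = 10

10 digits (base 8)


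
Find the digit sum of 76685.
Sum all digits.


7 + 6 + 6 + 8 + 5 = 32


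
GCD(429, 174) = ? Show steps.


429 = 2 * 174 + 81
174 = 2 * 81 + 12
81 = 6 * 12 + 9
12 = 1 * 9 + 3
9 = 3 * 3 + 0
GCD = 3


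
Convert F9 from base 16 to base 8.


F9 (base 16) = 249 (decimal)
249 (decimal) = 371 (base 8)


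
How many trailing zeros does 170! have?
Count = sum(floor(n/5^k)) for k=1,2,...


floor(170/5) = 34
floor(170/25) = 6
floor(170/125) = 1
Total = 41

41 trailing zeros


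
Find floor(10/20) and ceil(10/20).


10/20 = 0.5000
floor = 0
ceil = 1

floor = 0, ceil = 1


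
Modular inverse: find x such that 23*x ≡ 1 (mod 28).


Use the extended Euclidean algorithm on (28, 23); each row r = 28*s + 23*t:
r=28, s=1, t=0
r=23, s=0, t=1
q=1: r=5, s=1, t=-1   [28*(1) + 23*(-1) = 5]
q=4: r=3, s=-4, t=5   [28*(-4) + 23*(5) = 3]
q=1: r=2, s=5, t=-6   [28*(5) + 23*(-6) = 2]
q=1: r=1, s=-9, t=11   [28*(-9) + 23*(11) = 1]
q=2: r=0, s=23, t=-28   [28*(23) + 23*(-28) = 0]
GCD = 1 with t = 11, so 23*(11) ≡ 1 (mod 28)
Inverse = 11 mod 28 = 11
Check: 23 * 11 = 253 ≡ 1 (mod 28)

23^(-1) ≡ 11 (mod 28)


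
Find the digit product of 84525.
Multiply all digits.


8 × 4 × 5 × 2 × 5 = 1600


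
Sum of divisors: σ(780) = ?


Divisors of 780: 1, 2, 3, 4, 5, 6, 10, 12, 13, 15, 20, 26, 30, 39, 52, 60, 65, 78, 130, 156, 195, 260, 390, 780
Sum = 1 + 2 + 3 + 4 + 5 + 6 + 10 + 12 + 13 + 15 + 20 + 26 + 30 + 39 + 52 + 60 + 65 + 78 + 130 + 156 + 195 + 260 + 390 + 780 = 2352

σ(780) = 2352


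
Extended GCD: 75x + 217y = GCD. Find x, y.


Tabular extended Euclidean (each row: r = 75*s + 217*t):
r=75, s=1, t=0
r=217, s=0, t=1
q=0: r=75, s=1, t=0   [75*(1) + 217*(0) = 75]
q=2: r=67, s=-2, t=1   [75*(-2) + 217*(1) = 67]
q=1: r=8, s=3, t=-1   [75*(3) + 217*(-1) = 8]
q=8: r=3, s=-26, t=9   [75*(-26) + 217*(9) = 3]
q=2: r=2, s=55, t=-19   [75*(55) + 217*(-19) = 2]
q=1: r=1, s=-81, t=28   [75*(-81) + 217*(28) = 1]
q=2: r=0, s=217, t=-75   [75*(217) + 217*(-75) = 0]
GCD = 1; from the row with r=1: x=-81, y=28
Check: 75*(-81) + 217*(28) = -6075 + 6076 = 1

GCD = 1, x = -81, y = 28


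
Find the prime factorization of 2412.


2412 / 2 = 1206
1206 / 2 = 603
603 / 3 = 201
201 / 3 = 67
67 / 67 = 1
2412 = 2^2 × 3^2 × 67


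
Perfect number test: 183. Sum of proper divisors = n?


Proper divisors of 183: 1, 3, 61
Sum = 1 + 3 + 61 = 65

No, 183 is not perfect (65 ≠ 183)


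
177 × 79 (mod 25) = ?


177 × 79 = 13983
13983 mod 25 = 8


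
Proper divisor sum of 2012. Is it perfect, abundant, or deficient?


Proper divisors: 1, 2, 4, 503, 1006
Sum = 1 + 2 + 4 + 503 + 1006 = 1516
1516 < 2012 → deficient

s(2012) = 1516 (deficient)


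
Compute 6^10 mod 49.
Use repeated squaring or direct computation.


6^1 mod 49 = 6
6^2 mod 49 = 36
6^3 mod 49 = 20
6^4 mod 49 = 22
6^5 mod 49 = 34
6^6 mod 49 = 8
6^7 mod 49 = 48
6^8 mod 49 = 43
6^9 mod 49 = 13
6^10 mod 49 = 29


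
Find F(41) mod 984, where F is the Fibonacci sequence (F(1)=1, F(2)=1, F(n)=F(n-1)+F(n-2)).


F(k) mod 984 for k=1..41:
1, 1, 2, 3, 5, 8, 13, 21, 34, 55, 89, 144, 233, 377, 610, 3, 613, 616, 245, 861, 122, 983, 121, 120, 241, 361, 602, 963, 581, 560, 157, 717, 874, 607, 497, 120, 617, 737, 370, 123, 493
F(41) mod 984 = 493


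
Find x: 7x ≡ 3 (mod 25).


GCD(7, 25) = 1, unique solution
a^(-1) mod 25 = 18
x = 18 * 3 mod 25 = 4

x ≡ 4 (mod 25)


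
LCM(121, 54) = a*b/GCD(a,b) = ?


GCD(121, 54) = 1
LCM = 121*54/1 = 6534/1 = 6534

LCM = 6534


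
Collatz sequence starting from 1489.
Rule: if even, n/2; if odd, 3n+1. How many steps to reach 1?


1489 → 4468 → 2234 → 1117 → 3352 → 1676 → 838 → 419 → 1258 → 629 → 1888 → 944 → 472 → 236 → 118 → 59 → 178 → 89 → 268 → 134 → 67 → 202 → 101 → 304 → 152 → 76 → 38 → 19 → 58 → 29 → 88 → 44 → 22 → 11 → 34 → 17 → 52 → 26 → 13 → 40 → 20 → 10 → 5 → 16 → 8 → 4 → 2 → 1
Total steps = 47

47 steps


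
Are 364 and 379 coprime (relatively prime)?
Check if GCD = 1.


Euclidean algorithm:
379 = 1 * 364 + 15
364 = 24 * 15 + 4
15 = 3 * 4 + 3
4 = 1 * 3 + 1
3 = 3 * 1 + 0
GCD(364, 379) = 1

Yes, coprime (GCD = 1)


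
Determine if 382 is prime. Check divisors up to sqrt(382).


382 / 2 = 191 (exact division)
382 is NOT prime.

No, 382 is not prime


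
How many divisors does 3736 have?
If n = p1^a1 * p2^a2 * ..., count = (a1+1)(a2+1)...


3736 = 2^3 × 467^1
d(3736) = (3+1) × (1+1) = 8

8 divisors


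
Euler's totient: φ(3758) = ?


3758 = 2 × 1879
Prime factors: 2, 1879
φ(3758) = 3758 × (1-1/2) × (1-1/1879)
= 3758 × 1/2 × 1878/1879 = 1878

φ(3758) = 1878


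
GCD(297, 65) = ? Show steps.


297 = 4 * 65 + 37
65 = 1 * 37 + 28
37 = 1 * 28 + 9
28 = 3 * 9 + 1
9 = 9 * 1 + 0
GCD = 1


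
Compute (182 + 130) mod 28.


182 + 130 = 312
312 mod 28 = 4


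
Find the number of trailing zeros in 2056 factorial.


floor(2056/5) = 411
floor(2056/25) = 82
floor(2056/125) = 16
floor(2056/625) = 3
Total = 512

512 trailing zeros


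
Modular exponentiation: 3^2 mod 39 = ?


3^1 mod 39 = 3
3^2 mod 39 = 9


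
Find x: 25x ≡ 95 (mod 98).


GCD(25, 98) = 1, unique solution
a^(-1) mod 98 = 51
x = 51 * 95 mod 98 = 43

x ≡ 43 (mod 98)


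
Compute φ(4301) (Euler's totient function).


4301 = 11 × 17 × 23
Prime factors: 11, 17, 23
φ(4301) = 4301 × (1-1/11) × (1-1/17) × (1-1/23)
= 4301 × 10/11 × 16/17 × 22/23 = 3520

φ(4301) = 3520


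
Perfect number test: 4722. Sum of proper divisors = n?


Proper divisors of 4722: 1, 2, 3, 6, 787, 1574, 2361
Sum = 1 + 2 + 3 + 6 + 787 + 1574 + 2361 = 4734

No, 4722 is not perfect (4734 ≠ 4722)


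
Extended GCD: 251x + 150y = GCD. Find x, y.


Tabular extended Euclidean (each row: r = 251*s + 150*t):
r=251, s=1, t=0
r=150, s=0, t=1
q=1: r=101, s=1, t=-1   [251*(1) + 150*(-1) = 101]
q=1: r=49, s=-1, t=2   [251*(-1) + 150*(2) = 49]
q=2: r=3, s=3, t=-5   [251*(3) + 150*(-5) = 3]
q=16: r=1, s=-49, t=82   [251*(-49) + 150*(82) = 1]
q=3: r=0, s=150, t=-251   [251*(150) + 150*(-251) = 0]
GCD = 1; from the row with r=1: x=-49, y=82
Check: 251*(-49) + 150*(82) = -12299 + 12300 = 1

GCD = 1, x = -49, y = 82


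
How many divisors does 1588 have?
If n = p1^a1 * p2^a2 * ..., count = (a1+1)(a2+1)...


1588 = 2^2 × 397^1
d(1588) = (2+1) × (1+1) = 6

6 divisors


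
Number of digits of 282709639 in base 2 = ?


282709639 in base 2 = 10000110110011100111010000111
Number of digits = 29

29 digits (base 2)


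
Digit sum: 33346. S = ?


3 + 3 + 3 + 4 + 6 = 19


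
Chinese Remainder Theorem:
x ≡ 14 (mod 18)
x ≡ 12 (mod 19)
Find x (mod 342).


M = 18*19 = 342
M1 = M/18 = 19, M2 = M/19 = 18
M1^(-1) mod 18 = 1, M2^(-1) mod 19 = 18
x = 14*19*1 + 12*18*18 = 4154
4154 mod 342 = 50
Check: 50 mod 18 = 14 ✓, 50 mod 19 = 12 ✓

x ≡ 50 (mod 342)


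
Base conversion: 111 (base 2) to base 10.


111 (base 2) = 7 (decimal)
7 (decimal) = 7 (base 10)


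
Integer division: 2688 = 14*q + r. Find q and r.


2688 = 14 * 192 + 0
Check: 2688 + 0 = 2688

q = 192, r = 0


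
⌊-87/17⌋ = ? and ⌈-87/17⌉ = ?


-87/17 = -5.1176
floor = -6
ceil = -5

floor = -6, ceil = -5


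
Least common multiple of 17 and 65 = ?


GCD(17, 65) = 1
LCM = 17*65/1 = 1105/1 = 1105

LCM = 1105


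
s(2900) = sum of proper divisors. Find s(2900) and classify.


Proper divisors: 1, 2, 4, 5, 10, 20, 25, 29, 50, 58, 100, 116, 145, 290, 580, 725, 1450
Sum = 1 + 2 + 4 + 5 + 10 + 20 + 25 + 29 + 50 + 58 + 100 + 116 + 145 + 290 + 580 + 725 + 1450 = 3610
3610 > 2900 → abundant

s(2900) = 3610 (abundant)


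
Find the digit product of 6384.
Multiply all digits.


6 × 3 × 8 × 4 = 576


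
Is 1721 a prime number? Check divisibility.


Check divisors up to sqrt(1721) = 41.4849
No divisors found.
1721 is prime.

Yes, 1721 is prime


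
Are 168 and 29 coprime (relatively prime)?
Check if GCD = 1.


Euclidean algorithm:
168 = 5 * 29 + 23
29 = 1 * 23 + 6
23 = 3 * 6 + 5
6 = 1 * 5 + 1
5 = 5 * 1 + 0
GCD(168, 29) = 1

Yes, coprime (GCD = 1)


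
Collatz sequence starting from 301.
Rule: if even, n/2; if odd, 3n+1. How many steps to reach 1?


301 → 904 → 452 → 226 → 113 → 340 → 170 → 85 → 256 → 128 → 64 → 32 → 16 → 8 → 4 → 2 → 1
Total steps = 16

16 steps


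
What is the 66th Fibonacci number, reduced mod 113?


F(k) mod 113 for k=1..66:
1, 1, 2, 3, 5, 8, 13, 21, 34, 55, 89, 31, 7, 38, 45, 83, 15, 98, 0, 98, 98, 83, 68, 38, 106, 31, 24, 55, 79, 21, 100, 8, 108, 3, 111, 1, 112, 0, 112, 112, 111, 110, 108, 105, 100, 92, 79, 58, 24, 82, 106, 75, 68, 30, 98, 15, 0, 15, 15, 30, 45, 75, 7, 82, 89, 58
F(66) mod 113 = 58


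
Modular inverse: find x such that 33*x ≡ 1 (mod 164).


Use the extended Euclidean algorithm on (164, 33); each row r = 164*s + 33*t:
r=164, s=1, t=0
r=33, s=0, t=1
q=4: r=32, s=1, t=-4   [164*(1) + 33*(-4) = 32]
q=1: r=1, s=-1, t=5   [164*(-1) + 33*(5) = 1]
q=32: r=0, s=33, t=-164   [164*(33) + 33*(-164) = 0]
GCD = 1 with t = 5, so 33*(5) ≡ 1 (mod 164)
Inverse = 5 mod 164 = 5
Check: 33 * 5 = 165 ≡ 1 (mod 164)

33^(-1) ≡ 5 (mod 164)


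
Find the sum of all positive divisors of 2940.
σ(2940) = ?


Divisors of 2940: 1, 2, 3, 4, 5, 6, 7, 10, 12, 14, 15, 20, 21, 28, 30, 35, 42, 49, 60, 70, 84, 98, 105, 140, 147, 196, 210, 245, 294, 420, 490, 588, 735, 980, 1470, 2940
Sum = 1 + 2 + 3 + 4 + 5 + 6 + 7 + 10 + 12 + 14 + 15 + 20 + 21 + 28 + 30 + 35 + 42 + 49 + 60 + 70 + 84 + 98 + 105 + 140 + 147 + 196 + 210 + 245 + 294 + 420 + 490 + 588 + 735 + 980 + 1470 + 2940 = 9576

σ(2940) = 9576


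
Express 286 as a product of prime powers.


286 / 2 = 143
143 / 11 = 13
13 / 13 = 1
286 = 2 × 11 × 13


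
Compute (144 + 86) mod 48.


144 + 86 = 230
230 mod 48 = 38


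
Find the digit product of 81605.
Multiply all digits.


8 × 1 × 6 × 0 × 5 = 0


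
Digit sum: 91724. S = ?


9 + 1 + 7 + 2 + 4 = 23


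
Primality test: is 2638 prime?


2638 / 2 = 1319 (exact division)
2638 is NOT prime.

No, 2638 is not prime


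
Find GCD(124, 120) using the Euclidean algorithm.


124 = 1 * 120 + 4
120 = 30 * 4 + 0
GCD = 4


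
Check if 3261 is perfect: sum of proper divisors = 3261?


Proper divisors of 3261: 1, 3, 1087
Sum = 1 + 3 + 1087 = 1091

No, 3261 is not perfect (1091 ≠ 3261)


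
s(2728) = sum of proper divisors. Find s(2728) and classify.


Proper divisors: 1, 2, 4, 8, 11, 22, 31, 44, 62, 88, 124, 248, 341, 682, 1364
Sum = 1 + 2 + 4 + 8 + 11 + 22 + 31 + 44 + 62 + 88 + 124 + 248 + 341 + 682 + 1364 = 3032
3032 > 2728 → abundant

s(2728) = 3032 (abundant)


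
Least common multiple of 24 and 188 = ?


GCD(24, 188) = 4
LCM = 24*188/4 = 4512/4 = 1128

LCM = 1128


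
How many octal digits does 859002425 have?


859002425 in base 8 = 6314653071
Number of digits = 10

10 digits (base 8)


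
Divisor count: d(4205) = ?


4205 = 5^1 × 29^2
d(4205) = (1+1) × (2+1) = 6

6 divisors


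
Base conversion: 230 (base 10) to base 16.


230 (base 10) = 230 (decimal)
230 (decimal) = E6 (base 16)


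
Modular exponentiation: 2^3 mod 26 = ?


2^1 mod 26 = 2
2^2 mod 26 = 4
2^3 mod 26 = 8


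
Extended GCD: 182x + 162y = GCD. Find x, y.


Tabular extended Euclidean (each row: r = 182*s + 162*t):
r=182, s=1, t=0
r=162, s=0, t=1
q=1: r=20, s=1, t=-1   [182*(1) + 162*(-1) = 20]
q=8: r=2, s=-8, t=9   [182*(-8) + 162*(9) = 2]
q=10: r=0, s=81, t=-91   [182*(81) + 162*(-91) = 0]
GCD = 2; from the row with r=2: x=-8, y=9
Check: 182*(-8) + 162*(9) = -1456 + 1458 = 2

GCD = 2, x = -8, y = 9
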